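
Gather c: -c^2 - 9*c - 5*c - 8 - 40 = -c^2 - 14*c - 48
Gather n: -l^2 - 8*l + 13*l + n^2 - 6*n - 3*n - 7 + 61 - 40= -l^2 + 5*l + n^2 - 9*n + 14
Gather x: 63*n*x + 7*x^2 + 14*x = 7*x^2 + x*(63*n + 14)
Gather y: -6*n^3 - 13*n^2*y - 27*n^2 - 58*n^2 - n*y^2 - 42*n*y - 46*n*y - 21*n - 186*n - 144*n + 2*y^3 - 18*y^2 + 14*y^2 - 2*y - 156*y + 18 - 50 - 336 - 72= -6*n^3 - 85*n^2 - 351*n + 2*y^3 + y^2*(-n - 4) + y*(-13*n^2 - 88*n - 158) - 440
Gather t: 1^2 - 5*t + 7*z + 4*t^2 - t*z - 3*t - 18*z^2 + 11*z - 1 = 4*t^2 + t*(-z - 8) - 18*z^2 + 18*z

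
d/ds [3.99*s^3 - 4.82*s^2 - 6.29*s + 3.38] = 11.97*s^2 - 9.64*s - 6.29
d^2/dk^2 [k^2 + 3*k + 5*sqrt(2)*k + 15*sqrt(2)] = 2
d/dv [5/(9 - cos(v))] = -5*sin(v)/(cos(v) - 9)^2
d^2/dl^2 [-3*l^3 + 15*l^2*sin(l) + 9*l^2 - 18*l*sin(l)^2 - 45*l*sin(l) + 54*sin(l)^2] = -15*l^2*sin(l) + 45*l*sin(l) + 60*l*cos(l) - 36*l*cos(2*l) - 18*l + 30*sin(l) - 36*sin(2*l) - 90*cos(l) + 108*cos(2*l) + 18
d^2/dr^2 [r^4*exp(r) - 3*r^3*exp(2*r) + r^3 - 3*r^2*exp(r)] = r^4*exp(r) - 12*r^3*exp(2*r) + 8*r^3*exp(r) - 36*r^2*exp(2*r) + 9*r^2*exp(r) - 18*r*exp(2*r) - 12*r*exp(r) + 6*r - 6*exp(r)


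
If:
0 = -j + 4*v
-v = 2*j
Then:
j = 0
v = 0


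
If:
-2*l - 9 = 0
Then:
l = -9/2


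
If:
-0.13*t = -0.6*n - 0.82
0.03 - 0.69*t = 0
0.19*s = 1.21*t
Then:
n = -1.36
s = 0.28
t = 0.04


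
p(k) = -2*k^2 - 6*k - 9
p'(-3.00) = 6.00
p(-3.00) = -9.00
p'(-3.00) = 6.00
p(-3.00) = -9.00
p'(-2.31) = 3.24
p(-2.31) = -5.81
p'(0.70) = -8.80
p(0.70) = -14.18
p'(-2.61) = 4.44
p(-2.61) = -6.96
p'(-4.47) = 11.88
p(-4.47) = -22.14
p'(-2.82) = 5.28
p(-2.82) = -7.98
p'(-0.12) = -5.52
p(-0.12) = -8.31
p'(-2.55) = 4.20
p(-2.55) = -6.70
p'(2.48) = -15.92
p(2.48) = -36.18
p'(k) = -4*k - 6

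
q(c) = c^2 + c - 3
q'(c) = 2*c + 1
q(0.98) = -1.06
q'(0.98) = 2.96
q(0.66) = -1.90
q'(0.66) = 2.32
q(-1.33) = -2.56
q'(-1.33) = -1.66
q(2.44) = 5.39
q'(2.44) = 5.88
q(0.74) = -1.71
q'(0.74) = 2.48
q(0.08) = -2.91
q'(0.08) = 1.16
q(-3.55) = 6.05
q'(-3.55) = -6.10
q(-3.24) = 4.26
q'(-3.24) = -5.48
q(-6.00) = 27.00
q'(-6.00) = -11.00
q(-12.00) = 129.00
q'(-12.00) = -23.00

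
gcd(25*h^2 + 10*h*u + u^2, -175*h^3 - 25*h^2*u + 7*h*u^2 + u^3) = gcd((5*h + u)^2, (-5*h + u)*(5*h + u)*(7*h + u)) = 5*h + u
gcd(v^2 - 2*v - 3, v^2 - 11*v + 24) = v - 3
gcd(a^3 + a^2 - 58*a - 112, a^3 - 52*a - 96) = a^2 - 6*a - 16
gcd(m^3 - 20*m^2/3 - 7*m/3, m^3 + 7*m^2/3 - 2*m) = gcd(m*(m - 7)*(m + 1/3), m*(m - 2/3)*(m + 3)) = m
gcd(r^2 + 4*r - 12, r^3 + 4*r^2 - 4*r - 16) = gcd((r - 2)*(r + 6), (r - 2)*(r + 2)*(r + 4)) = r - 2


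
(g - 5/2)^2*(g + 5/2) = g^3 - 5*g^2/2 - 25*g/4 + 125/8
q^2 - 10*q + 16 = (q - 8)*(q - 2)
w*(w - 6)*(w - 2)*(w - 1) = w^4 - 9*w^3 + 20*w^2 - 12*w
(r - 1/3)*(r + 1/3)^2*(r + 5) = r^4 + 16*r^3/3 + 14*r^2/9 - 16*r/27 - 5/27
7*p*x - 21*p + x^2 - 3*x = (7*p + x)*(x - 3)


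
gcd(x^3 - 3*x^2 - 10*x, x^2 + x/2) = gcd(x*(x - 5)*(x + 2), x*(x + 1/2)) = x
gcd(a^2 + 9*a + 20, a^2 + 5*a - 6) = 1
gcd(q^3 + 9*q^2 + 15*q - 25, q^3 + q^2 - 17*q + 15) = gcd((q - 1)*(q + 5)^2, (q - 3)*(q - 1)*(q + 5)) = q^2 + 4*q - 5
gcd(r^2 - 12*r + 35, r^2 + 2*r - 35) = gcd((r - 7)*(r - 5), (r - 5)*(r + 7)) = r - 5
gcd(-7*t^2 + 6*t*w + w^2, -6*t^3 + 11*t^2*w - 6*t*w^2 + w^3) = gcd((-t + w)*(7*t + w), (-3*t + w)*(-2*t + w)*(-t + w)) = t - w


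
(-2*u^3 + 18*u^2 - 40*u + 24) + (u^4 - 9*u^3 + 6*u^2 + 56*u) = u^4 - 11*u^3 + 24*u^2 + 16*u + 24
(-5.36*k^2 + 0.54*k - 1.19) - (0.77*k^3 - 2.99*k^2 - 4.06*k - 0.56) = -0.77*k^3 - 2.37*k^2 + 4.6*k - 0.63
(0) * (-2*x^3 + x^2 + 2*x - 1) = 0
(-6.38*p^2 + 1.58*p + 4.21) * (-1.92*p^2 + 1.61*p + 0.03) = 12.2496*p^4 - 13.3054*p^3 - 5.7308*p^2 + 6.8255*p + 0.1263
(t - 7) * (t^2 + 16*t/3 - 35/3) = t^3 - 5*t^2/3 - 49*t + 245/3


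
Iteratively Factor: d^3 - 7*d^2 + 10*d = (d - 5)*(d^2 - 2*d) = (d - 5)*(d - 2)*(d)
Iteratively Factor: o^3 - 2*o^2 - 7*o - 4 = (o - 4)*(o^2 + 2*o + 1) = (o - 4)*(o + 1)*(o + 1)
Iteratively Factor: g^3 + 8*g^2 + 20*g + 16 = (g + 4)*(g^2 + 4*g + 4) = (g + 2)*(g + 4)*(g + 2)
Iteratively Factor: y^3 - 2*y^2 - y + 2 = (y + 1)*(y^2 - 3*y + 2) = (y - 2)*(y + 1)*(y - 1)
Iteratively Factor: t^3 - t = (t + 1)*(t^2 - t) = (t - 1)*(t + 1)*(t)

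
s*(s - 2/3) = s^2 - 2*s/3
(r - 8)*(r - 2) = r^2 - 10*r + 16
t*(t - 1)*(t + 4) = t^3 + 3*t^2 - 4*t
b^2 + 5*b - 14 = (b - 2)*(b + 7)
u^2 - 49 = (u - 7)*(u + 7)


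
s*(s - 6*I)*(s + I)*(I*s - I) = I*s^4 + 5*s^3 - I*s^3 - 5*s^2 + 6*I*s^2 - 6*I*s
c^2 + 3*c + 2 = (c + 1)*(c + 2)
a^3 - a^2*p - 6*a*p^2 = a*(a - 3*p)*(a + 2*p)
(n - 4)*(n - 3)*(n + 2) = n^3 - 5*n^2 - 2*n + 24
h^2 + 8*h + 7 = (h + 1)*(h + 7)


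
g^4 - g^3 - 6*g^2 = g^2*(g - 3)*(g + 2)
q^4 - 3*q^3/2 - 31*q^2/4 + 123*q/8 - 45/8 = (q - 5/2)*(q - 3/2)*(q - 1/2)*(q + 3)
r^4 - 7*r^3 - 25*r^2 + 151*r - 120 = (r - 8)*(r - 3)*(r - 1)*(r + 5)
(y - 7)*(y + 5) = y^2 - 2*y - 35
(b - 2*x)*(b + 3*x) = b^2 + b*x - 6*x^2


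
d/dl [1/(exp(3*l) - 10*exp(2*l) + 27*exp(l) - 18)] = (-3*exp(2*l) + 20*exp(l) - 27)*exp(l)/(exp(3*l) - 10*exp(2*l) + 27*exp(l) - 18)^2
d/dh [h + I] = 1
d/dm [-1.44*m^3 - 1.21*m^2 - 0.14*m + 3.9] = -4.32*m^2 - 2.42*m - 0.14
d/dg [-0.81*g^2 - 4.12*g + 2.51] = -1.62*g - 4.12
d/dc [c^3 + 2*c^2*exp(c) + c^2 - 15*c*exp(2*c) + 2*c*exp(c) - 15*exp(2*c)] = 2*c^2*exp(c) + 3*c^2 - 30*c*exp(2*c) + 6*c*exp(c) + 2*c - 45*exp(2*c) + 2*exp(c)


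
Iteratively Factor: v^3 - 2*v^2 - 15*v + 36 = (v - 3)*(v^2 + v - 12) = (v - 3)*(v + 4)*(v - 3)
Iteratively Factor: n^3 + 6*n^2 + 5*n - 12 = (n + 3)*(n^2 + 3*n - 4) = (n - 1)*(n + 3)*(n + 4)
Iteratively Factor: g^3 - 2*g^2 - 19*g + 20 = (g + 4)*(g^2 - 6*g + 5) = (g - 1)*(g + 4)*(g - 5)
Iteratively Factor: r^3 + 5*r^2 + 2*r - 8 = (r + 4)*(r^2 + r - 2) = (r + 2)*(r + 4)*(r - 1)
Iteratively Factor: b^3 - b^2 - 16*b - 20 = (b - 5)*(b^2 + 4*b + 4) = (b - 5)*(b + 2)*(b + 2)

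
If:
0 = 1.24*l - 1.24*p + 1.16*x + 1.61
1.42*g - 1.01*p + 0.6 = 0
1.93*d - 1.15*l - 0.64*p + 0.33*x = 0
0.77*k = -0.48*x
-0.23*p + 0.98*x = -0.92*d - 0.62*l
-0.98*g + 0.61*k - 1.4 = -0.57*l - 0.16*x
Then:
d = 1.63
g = 0.07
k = 1.50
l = 1.65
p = 0.70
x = -2.41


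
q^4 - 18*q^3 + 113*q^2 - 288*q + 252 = (q - 7)*(q - 6)*(q - 3)*(q - 2)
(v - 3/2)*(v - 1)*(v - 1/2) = v^3 - 3*v^2 + 11*v/4 - 3/4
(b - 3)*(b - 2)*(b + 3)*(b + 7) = b^4 + 5*b^3 - 23*b^2 - 45*b + 126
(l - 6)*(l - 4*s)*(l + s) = l^3 - 3*l^2*s - 6*l^2 - 4*l*s^2 + 18*l*s + 24*s^2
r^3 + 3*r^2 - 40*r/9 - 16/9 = (r - 4/3)*(r + 1/3)*(r + 4)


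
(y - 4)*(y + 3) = y^2 - y - 12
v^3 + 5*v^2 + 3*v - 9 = (v - 1)*(v + 3)^2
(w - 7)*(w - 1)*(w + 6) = w^3 - 2*w^2 - 41*w + 42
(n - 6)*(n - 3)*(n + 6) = n^3 - 3*n^2 - 36*n + 108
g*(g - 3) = g^2 - 3*g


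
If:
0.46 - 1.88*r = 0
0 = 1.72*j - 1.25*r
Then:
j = 0.18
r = 0.24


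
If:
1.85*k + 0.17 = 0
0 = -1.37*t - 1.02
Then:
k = -0.09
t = -0.74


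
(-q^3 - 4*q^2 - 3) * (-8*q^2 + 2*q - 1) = 8*q^5 + 30*q^4 - 7*q^3 + 28*q^2 - 6*q + 3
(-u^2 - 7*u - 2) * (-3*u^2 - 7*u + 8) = 3*u^4 + 28*u^3 + 47*u^2 - 42*u - 16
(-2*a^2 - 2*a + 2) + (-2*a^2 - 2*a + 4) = -4*a^2 - 4*a + 6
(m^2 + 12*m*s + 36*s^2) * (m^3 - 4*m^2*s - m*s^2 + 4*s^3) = m^5 + 8*m^4*s - 13*m^3*s^2 - 152*m^2*s^3 + 12*m*s^4 + 144*s^5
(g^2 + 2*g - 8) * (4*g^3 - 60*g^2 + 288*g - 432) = 4*g^5 - 52*g^4 + 136*g^3 + 624*g^2 - 3168*g + 3456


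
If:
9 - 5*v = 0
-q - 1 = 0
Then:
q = -1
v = 9/5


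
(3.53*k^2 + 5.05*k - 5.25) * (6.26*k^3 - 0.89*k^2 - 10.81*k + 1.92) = 22.0978*k^5 + 28.4713*k^4 - 75.5188*k^3 - 43.1404*k^2 + 66.4485*k - 10.08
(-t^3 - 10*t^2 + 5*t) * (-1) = t^3 + 10*t^2 - 5*t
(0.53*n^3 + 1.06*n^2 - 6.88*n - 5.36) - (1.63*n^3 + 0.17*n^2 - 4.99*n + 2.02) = -1.1*n^3 + 0.89*n^2 - 1.89*n - 7.38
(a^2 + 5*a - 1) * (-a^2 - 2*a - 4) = -a^4 - 7*a^3 - 13*a^2 - 18*a + 4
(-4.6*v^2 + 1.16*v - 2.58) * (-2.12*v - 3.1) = 9.752*v^3 + 11.8008*v^2 + 1.8736*v + 7.998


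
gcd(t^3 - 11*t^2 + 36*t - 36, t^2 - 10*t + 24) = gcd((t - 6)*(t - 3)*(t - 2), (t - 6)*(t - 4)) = t - 6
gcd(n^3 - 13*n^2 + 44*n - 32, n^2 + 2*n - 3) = n - 1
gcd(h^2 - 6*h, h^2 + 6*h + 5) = 1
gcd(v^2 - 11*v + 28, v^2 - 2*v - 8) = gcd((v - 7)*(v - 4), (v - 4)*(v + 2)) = v - 4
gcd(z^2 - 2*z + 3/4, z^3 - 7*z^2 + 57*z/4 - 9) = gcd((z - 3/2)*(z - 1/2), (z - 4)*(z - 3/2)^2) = z - 3/2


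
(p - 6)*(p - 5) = p^2 - 11*p + 30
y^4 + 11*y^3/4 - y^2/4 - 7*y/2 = y*(y - 1)*(y + 7/4)*(y + 2)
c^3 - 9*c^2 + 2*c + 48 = (c - 8)*(c - 3)*(c + 2)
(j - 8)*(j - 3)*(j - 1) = j^3 - 12*j^2 + 35*j - 24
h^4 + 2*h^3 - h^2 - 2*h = h*(h - 1)*(h + 1)*(h + 2)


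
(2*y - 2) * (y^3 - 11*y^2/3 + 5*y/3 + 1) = 2*y^4 - 28*y^3/3 + 32*y^2/3 - 4*y/3 - 2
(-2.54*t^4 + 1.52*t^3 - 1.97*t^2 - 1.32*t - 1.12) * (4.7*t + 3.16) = -11.938*t^5 - 0.882400000000001*t^4 - 4.4558*t^3 - 12.4292*t^2 - 9.4352*t - 3.5392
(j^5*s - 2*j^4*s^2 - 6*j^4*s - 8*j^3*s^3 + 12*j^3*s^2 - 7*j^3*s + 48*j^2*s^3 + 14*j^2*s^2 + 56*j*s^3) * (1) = j^5*s - 2*j^4*s^2 - 6*j^4*s - 8*j^3*s^3 + 12*j^3*s^2 - 7*j^3*s + 48*j^2*s^3 + 14*j^2*s^2 + 56*j*s^3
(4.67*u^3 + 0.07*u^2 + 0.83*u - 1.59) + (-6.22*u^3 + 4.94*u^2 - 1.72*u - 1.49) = -1.55*u^3 + 5.01*u^2 - 0.89*u - 3.08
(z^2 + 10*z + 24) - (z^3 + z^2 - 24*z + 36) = -z^3 + 34*z - 12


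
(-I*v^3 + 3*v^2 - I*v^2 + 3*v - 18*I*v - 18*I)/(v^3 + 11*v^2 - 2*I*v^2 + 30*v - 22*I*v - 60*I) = (-I*v^3 + v^2*(3 - I) + v*(3 - 18*I) - 18*I)/(v^3 + v^2*(11 - 2*I) + v*(30 - 22*I) - 60*I)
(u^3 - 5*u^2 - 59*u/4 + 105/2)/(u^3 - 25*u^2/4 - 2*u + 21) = (4*u^2 + 4*u - 35)/(4*u^2 - u - 14)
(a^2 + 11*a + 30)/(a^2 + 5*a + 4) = (a^2 + 11*a + 30)/(a^2 + 5*a + 4)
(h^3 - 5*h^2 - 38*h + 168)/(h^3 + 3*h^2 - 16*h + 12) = (h^2 - 11*h + 28)/(h^2 - 3*h + 2)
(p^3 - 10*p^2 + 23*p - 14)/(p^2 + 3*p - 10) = (p^2 - 8*p + 7)/(p + 5)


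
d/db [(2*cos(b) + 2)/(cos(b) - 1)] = 4*sin(b)/(cos(b) - 1)^2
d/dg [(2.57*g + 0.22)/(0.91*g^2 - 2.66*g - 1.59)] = (2.3387*g^2 - 6.8362*g - (1.82*g - 2.66)*(2.57*g + 0.22) - 4.0863)/(-0.91*g^2 + 2.66*g + 1.59)^2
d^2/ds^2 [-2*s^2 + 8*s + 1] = -4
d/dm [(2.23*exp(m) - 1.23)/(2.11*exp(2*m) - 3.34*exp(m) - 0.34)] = (-4.7053*exp(2*m) + 5.1906*exp(m) - 4.8664)*exp(m)/(4.4521*exp(4*m) - 14.0948*exp(3*m) + 9.7208*exp(2*m) + 2.2712*exp(m) + 0.1156)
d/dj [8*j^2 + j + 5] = 16*j + 1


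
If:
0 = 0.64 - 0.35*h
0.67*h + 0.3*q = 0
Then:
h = 1.83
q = -4.08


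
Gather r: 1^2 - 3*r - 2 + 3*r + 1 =0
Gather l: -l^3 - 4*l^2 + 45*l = -l^3 - 4*l^2 + 45*l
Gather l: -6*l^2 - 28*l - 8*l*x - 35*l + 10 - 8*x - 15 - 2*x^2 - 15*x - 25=-6*l^2 + l*(-8*x - 63) - 2*x^2 - 23*x - 30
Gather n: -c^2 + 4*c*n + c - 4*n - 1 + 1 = -c^2 + c + n*(4*c - 4)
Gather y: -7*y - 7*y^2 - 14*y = -7*y^2 - 21*y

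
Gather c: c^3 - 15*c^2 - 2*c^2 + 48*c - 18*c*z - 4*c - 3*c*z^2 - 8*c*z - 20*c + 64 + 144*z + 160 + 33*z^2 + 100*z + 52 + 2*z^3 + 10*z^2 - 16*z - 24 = c^3 - 17*c^2 + c*(-3*z^2 - 26*z + 24) + 2*z^3 + 43*z^2 + 228*z + 252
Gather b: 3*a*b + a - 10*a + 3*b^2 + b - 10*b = -9*a + 3*b^2 + b*(3*a - 9)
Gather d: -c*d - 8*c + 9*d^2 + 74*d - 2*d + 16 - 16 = -8*c + 9*d^2 + d*(72 - c)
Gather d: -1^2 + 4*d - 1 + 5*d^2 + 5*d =5*d^2 + 9*d - 2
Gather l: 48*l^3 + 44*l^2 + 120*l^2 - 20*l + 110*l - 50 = 48*l^3 + 164*l^2 + 90*l - 50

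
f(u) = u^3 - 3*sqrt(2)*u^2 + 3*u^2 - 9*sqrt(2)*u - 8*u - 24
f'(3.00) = -1.18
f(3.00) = -70.37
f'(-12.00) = 441.10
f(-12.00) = -1682.21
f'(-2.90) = 11.71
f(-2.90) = 1.27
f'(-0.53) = -18.57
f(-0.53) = -13.51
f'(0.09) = -20.93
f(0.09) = -25.87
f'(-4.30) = 45.43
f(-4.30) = -37.35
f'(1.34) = -18.67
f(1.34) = -51.60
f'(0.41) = -21.24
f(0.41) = -32.64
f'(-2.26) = 0.21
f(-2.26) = 4.96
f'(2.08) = -12.92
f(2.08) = -63.49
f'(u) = 3*u^2 - 6*sqrt(2)*u + 6*u - 9*sqrt(2) - 8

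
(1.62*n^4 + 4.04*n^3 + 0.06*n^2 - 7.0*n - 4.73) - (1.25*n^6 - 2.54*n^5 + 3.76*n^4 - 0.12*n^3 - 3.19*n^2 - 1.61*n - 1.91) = -1.25*n^6 + 2.54*n^5 - 2.14*n^4 + 4.16*n^3 + 3.25*n^2 - 5.39*n - 2.82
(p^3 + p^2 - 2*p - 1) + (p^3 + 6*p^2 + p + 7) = 2*p^3 + 7*p^2 - p + 6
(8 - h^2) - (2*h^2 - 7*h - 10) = -3*h^2 + 7*h + 18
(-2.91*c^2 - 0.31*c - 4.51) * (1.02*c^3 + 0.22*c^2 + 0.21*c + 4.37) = -2.9682*c^5 - 0.9564*c^4 - 5.2795*c^3 - 13.774*c^2 - 2.3018*c - 19.7087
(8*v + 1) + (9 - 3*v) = 5*v + 10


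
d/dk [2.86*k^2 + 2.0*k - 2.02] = 5.72*k + 2.0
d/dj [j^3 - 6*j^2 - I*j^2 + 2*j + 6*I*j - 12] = 3*j^2 - 12*j - 2*I*j + 2 + 6*I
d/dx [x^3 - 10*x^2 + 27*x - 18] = 3*x^2 - 20*x + 27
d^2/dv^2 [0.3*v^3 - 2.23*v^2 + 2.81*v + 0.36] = 1.8*v - 4.46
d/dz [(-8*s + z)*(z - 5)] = -8*s + 2*z - 5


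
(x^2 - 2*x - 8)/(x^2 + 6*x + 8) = (x - 4)/(x + 4)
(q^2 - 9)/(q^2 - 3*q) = (q + 3)/q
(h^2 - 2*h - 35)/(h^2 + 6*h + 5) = (h - 7)/(h + 1)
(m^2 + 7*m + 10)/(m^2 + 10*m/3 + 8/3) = 3*(m + 5)/(3*m + 4)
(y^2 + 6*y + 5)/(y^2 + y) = (y + 5)/y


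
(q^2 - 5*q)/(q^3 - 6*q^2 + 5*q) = 1/(q - 1)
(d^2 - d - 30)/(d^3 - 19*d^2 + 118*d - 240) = (d + 5)/(d^2 - 13*d + 40)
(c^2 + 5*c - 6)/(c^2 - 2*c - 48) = (c - 1)/(c - 8)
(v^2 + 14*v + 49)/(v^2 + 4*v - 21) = (v + 7)/(v - 3)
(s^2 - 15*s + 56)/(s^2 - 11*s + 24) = (s - 7)/(s - 3)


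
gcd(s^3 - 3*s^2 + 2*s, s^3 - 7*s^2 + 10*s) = s^2 - 2*s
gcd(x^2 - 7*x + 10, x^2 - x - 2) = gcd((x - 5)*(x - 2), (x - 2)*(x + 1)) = x - 2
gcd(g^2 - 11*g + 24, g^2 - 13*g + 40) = g - 8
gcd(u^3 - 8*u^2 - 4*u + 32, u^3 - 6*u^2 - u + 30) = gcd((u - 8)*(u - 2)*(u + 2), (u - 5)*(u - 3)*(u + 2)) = u + 2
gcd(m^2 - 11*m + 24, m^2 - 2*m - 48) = m - 8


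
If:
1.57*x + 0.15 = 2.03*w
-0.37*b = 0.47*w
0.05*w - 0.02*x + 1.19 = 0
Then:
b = 62.72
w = -49.37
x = -63.94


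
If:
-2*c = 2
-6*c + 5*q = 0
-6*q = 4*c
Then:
No Solution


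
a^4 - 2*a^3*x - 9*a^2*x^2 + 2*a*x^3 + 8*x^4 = (a - 4*x)*(a - x)*(a + x)*(a + 2*x)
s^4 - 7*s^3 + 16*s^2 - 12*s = s*(s - 3)*(s - 2)^2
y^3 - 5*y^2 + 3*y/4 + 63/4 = (y - 7/2)*(y - 3)*(y + 3/2)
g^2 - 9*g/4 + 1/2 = (g - 2)*(g - 1/4)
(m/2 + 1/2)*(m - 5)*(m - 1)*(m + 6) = m^4/2 + m^3/2 - 31*m^2/2 - m/2 + 15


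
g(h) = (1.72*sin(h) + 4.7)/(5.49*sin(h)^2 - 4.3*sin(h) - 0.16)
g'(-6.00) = 5.27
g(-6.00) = -5.55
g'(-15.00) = -1.53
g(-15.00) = 0.72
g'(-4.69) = 0.87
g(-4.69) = 6.24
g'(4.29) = -0.35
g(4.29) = 0.38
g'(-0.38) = 7.31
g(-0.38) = 1.85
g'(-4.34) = 36.97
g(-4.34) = 10.54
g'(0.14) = 29.13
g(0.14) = -7.56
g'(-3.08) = -1462.74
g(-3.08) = 36.61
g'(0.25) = 8.10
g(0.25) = -5.77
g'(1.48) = -3.68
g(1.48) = 6.40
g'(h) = (-10.98*sin(h)*cos(h) + 4.3*cos(h))*(1.72*sin(h) + 4.7)/(5.49*sin(h)^2 - 4.3*sin(h) - 0.16)^2 + 1.72*cos(h)/(5.49*sin(h)^2 - 4.3*sin(h) - 0.16)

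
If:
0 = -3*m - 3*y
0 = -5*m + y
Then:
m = 0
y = 0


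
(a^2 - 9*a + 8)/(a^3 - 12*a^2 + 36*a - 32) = (a - 1)/(a^2 - 4*a + 4)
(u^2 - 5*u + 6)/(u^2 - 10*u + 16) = (u - 3)/(u - 8)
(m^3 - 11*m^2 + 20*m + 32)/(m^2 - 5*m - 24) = (m^2 - 3*m - 4)/(m + 3)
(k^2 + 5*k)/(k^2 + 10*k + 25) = k/(k + 5)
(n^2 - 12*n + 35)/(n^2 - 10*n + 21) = (n - 5)/(n - 3)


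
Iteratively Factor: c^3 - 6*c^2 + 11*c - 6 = (c - 3)*(c^2 - 3*c + 2) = (c - 3)*(c - 1)*(c - 2)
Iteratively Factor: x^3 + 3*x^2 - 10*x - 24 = (x - 3)*(x^2 + 6*x + 8) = (x - 3)*(x + 2)*(x + 4)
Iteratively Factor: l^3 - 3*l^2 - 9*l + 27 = (l - 3)*(l^2 - 9) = (l - 3)*(l + 3)*(l - 3)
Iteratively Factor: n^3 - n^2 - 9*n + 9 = (n - 1)*(n^2 - 9) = (n - 3)*(n - 1)*(n + 3)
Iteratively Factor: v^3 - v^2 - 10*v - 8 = (v + 1)*(v^2 - 2*v - 8) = (v + 1)*(v + 2)*(v - 4)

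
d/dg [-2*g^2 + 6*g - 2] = 6 - 4*g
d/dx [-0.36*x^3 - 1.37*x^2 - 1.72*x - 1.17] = -1.08*x^2 - 2.74*x - 1.72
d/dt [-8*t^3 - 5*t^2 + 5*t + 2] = -24*t^2 - 10*t + 5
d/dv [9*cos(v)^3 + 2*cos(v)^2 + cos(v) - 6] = (27*sin(v)^2 - 4*cos(v) - 28)*sin(v)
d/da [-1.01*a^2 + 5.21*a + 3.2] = 5.21 - 2.02*a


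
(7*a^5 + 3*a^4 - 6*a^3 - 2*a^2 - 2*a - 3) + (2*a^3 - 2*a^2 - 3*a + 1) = 7*a^5 + 3*a^4 - 4*a^3 - 4*a^2 - 5*a - 2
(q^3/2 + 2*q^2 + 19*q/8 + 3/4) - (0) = q^3/2 + 2*q^2 + 19*q/8 + 3/4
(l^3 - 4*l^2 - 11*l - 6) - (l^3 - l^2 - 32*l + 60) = -3*l^2 + 21*l - 66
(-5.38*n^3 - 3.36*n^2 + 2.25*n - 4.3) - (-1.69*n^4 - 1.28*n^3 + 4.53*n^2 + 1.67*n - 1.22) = 1.69*n^4 - 4.1*n^3 - 7.89*n^2 + 0.58*n - 3.08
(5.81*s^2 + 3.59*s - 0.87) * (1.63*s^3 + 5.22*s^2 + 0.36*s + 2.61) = 9.4703*s^5 + 36.1799*s^4 + 19.4133*s^3 + 11.9151*s^2 + 9.0567*s - 2.2707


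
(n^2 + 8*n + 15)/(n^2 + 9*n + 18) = (n + 5)/(n + 6)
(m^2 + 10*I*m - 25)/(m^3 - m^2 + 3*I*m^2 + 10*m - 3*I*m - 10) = (m + 5*I)/(m^2 - m*(1 + 2*I) + 2*I)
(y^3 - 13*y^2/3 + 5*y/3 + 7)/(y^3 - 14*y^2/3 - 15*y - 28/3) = (3*y^2 - 16*y + 21)/(3*y^2 - 17*y - 28)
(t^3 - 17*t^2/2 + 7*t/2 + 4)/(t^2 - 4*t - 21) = (-2*t^3 + 17*t^2 - 7*t - 8)/(2*(-t^2 + 4*t + 21))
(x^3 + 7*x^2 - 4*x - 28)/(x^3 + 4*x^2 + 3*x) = (x^3 + 7*x^2 - 4*x - 28)/(x*(x^2 + 4*x + 3))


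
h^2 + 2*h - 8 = (h - 2)*(h + 4)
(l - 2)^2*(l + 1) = l^3 - 3*l^2 + 4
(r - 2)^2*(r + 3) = r^3 - r^2 - 8*r + 12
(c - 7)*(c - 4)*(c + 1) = c^3 - 10*c^2 + 17*c + 28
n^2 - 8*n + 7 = (n - 7)*(n - 1)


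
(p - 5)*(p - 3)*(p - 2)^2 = p^4 - 12*p^3 + 51*p^2 - 92*p + 60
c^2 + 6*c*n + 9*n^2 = (c + 3*n)^2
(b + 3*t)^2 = b^2 + 6*b*t + 9*t^2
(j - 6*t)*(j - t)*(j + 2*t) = j^3 - 5*j^2*t - 8*j*t^2 + 12*t^3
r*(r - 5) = r^2 - 5*r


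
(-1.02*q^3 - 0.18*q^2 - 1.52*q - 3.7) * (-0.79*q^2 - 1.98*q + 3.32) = 0.8058*q^5 + 2.1618*q^4 - 1.8292*q^3 + 5.335*q^2 + 2.2796*q - 12.284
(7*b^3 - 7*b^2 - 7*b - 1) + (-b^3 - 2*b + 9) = 6*b^3 - 7*b^2 - 9*b + 8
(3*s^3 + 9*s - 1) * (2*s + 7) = 6*s^4 + 21*s^3 + 18*s^2 + 61*s - 7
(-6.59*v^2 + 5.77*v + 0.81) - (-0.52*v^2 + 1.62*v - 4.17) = -6.07*v^2 + 4.15*v + 4.98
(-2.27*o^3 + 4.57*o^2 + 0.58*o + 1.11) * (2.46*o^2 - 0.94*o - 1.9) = -5.5842*o^5 + 13.376*o^4 + 1.444*o^3 - 6.4976*o^2 - 2.1454*o - 2.109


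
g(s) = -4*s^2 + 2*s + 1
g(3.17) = -32.86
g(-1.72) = -14.27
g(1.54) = -5.41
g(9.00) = -305.00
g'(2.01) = -14.08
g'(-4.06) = 34.48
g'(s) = 2 - 8*s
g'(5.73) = -43.84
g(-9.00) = -341.00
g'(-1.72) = 15.76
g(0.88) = -0.34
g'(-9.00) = 74.00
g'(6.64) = -51.12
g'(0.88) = -5.04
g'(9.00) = -70.00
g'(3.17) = -23.36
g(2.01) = -11.14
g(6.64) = -162.08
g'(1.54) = -10.32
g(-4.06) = -73.05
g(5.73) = -118.87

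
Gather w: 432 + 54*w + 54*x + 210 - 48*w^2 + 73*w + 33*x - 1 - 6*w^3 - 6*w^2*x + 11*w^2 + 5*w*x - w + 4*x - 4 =-6*w^3 + w^2*(-6*x - 37) + w*(5*x + 126) + 91*x + 637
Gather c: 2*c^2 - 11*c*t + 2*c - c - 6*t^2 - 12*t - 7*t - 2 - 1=2*c^2 + c*(1 - 11*t) - 6*t^2 - 19*t - 3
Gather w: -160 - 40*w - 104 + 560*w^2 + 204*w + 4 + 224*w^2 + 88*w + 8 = 784*w^2 + 252*w - 252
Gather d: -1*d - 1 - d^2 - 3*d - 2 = -d^2 - 4*d - 3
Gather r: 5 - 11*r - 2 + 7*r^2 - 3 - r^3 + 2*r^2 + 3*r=-r^3 + 9*r^2 - 8*r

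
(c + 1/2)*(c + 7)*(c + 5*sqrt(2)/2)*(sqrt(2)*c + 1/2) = sqrt(2)*c^4 + 11*c^3/2 + 15*sqrt(2)*c^3/2 + 19*sqrt(2)*c^2/4 + 165*c^2/4 + 75*sqrt(2)*c/8 + 77*c/4 + 35*sqrt(2)/8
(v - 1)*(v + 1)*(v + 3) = v^3 + 3*v^2 - v - 3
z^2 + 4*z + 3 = (z + 1)*(z + 3)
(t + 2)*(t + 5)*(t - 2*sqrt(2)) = t^3 - 2*sqrt(2)*t^2 + 7*t^2 - 14*sqrt(2)*t + 10*t - 20*sqrt(2)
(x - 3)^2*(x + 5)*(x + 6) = x^4 + 5*x^3 - 27*x^2 - 81*x + 270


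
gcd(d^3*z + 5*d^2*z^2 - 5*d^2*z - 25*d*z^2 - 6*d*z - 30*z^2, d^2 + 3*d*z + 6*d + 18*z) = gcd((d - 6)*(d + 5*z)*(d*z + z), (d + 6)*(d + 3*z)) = 1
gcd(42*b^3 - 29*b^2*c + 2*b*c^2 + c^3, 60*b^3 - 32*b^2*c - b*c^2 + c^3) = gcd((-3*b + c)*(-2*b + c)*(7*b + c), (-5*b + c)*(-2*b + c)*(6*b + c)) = 2*b - c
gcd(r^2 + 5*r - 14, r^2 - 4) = r - 2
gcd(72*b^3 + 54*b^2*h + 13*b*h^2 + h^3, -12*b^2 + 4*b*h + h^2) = 6*b + h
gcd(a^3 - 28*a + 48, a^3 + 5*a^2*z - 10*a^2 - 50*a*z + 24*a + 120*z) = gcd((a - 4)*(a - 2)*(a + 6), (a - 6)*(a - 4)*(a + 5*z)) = a - 4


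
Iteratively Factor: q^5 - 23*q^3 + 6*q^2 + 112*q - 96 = (q - 4)*(q^4 + 4*q^3 - 7*q^2 - 22*q + 24) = (q - 4)*(q - 1)*(q^3 + 5*q^2 - 2*q - 24) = (q - 4)*(q - 1)*(q + 4)*(q^2 + q - 6) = (q - 4)*(q - 1)*(q + 3)*(q + 4)*(q - 2)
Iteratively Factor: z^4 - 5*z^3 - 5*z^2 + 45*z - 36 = (z - 3)*(z^3 - 2*z^2 - 11*z + 12) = (z - 3)*(z - 1)*(z^2 - z - 12) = (z - 3)*(z - 1)*(z + 3)*(z - 4)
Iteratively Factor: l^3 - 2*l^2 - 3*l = (l - 3)*(l^2 + l) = (l - 3)*(l + 1)*(l)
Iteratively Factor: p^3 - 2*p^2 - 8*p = (p - 4)*(p^2 + 2*p) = (p - 4)*(p + 2)*(p)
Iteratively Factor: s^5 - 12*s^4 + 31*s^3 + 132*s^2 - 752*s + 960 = (s - 4)*(s^4 - 8*s^3 - s^2 + 128*s - 240) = (s - 4)*(s + 4)*(s^3 - 12*s^2 + 47*s - 60) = (s - 5)*(s - 4)*(s + 4)*(s^2 - 7*s + 12) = (s - 5)*(s - 4)*(s - 3)*(s + 4)*(s - 4)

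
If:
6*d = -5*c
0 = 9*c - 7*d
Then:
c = 0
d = 0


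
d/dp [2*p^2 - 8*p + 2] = 4*p - 8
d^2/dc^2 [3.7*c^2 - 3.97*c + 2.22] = 7.40000000000000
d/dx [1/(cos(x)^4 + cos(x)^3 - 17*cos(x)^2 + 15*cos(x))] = (4*cos(x)^3 + 3*cos(x)^2 - 34*cos(x) + 15)*sin(x)/((cos(x)^3 + cos(x)^2 - 17*cos(x) + 15)^2*cos(x)^2)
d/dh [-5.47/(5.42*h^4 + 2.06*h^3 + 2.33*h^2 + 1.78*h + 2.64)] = (118.5896*h^3 + 33.8046*h^2 + 25.4902*h + 9.7366)/(5.42*h^4 + 2.06*h^3 + 2.33*h^2 + 1.78*h + 2.64)^2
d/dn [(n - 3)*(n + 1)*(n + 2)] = 3*n^2 - 7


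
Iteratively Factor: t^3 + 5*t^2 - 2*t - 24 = (t + 3)*(t^2 + 2*t - 8) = (t + 3)*(t + 4)*(t - 2)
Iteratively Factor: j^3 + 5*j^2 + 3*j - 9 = (j + 3)*(j^2 + 2*j - 3) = (j - 1)*(j + 3)*(j + 3)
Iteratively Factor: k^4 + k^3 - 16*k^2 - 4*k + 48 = (k + 2)*(k^3 - k^2 - 14*k + 24) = (k + 2)*(k + 4)*(k^2 - 5*k + 6) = (k - 3)*(k + 2)*(k + 4)*(k - 2)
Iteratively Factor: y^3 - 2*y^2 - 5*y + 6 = (y - 1)*(y^2 - y - 6) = (y - 3)*(y - 1)*(y + 2)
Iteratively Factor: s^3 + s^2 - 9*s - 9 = (s + 3)*(s^2 - 2*s - 3) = (s + 1)*(s + 3)*(s - 3)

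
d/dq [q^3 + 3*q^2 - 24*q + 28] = 3*q^2 + 6*q - 24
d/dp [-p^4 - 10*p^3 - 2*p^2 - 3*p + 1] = -4*p^3 - 30*p^2 - 4*p - 3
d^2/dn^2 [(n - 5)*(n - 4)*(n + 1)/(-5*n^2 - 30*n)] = 2*(-19*n^3 - 12*n^2 - 72*n - 144)/(n^3*(n^3 + 18*n^2 + 108*n + 216))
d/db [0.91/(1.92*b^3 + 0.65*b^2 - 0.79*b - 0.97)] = (-5.2416*b^2 - 1.183*b + 0.7189)/(1.92*b^3 + 0.65*b^2 - 0.79*b - 0.97)^2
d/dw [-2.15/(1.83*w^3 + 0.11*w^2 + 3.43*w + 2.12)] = (11.8035*w^2 + 0.473*w + 7.3745)/(1.83*w^3 + 0.11*w^2 + 3.43*w + 2.12)^2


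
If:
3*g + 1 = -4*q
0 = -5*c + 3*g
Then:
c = -4*q/5 - 1/5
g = -4*q/3 - 1/3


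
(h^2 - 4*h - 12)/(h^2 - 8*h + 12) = (h + 2)/(h - 2)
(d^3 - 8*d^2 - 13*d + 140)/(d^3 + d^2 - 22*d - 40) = (d - 7)/(d + 2)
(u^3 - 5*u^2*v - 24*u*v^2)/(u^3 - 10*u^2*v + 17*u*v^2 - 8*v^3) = u*(u + 3*v)/(u^2 - 2*u*v + v^2)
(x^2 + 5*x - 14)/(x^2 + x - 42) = (x - 2)/(x - 6)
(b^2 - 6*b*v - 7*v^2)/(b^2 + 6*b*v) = (b^2 - 6*b*v - 7*v^2)/(b*(b + 6*v))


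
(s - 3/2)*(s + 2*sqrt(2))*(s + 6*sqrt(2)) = s^3 - 3*s^2/2 + 8*sqrt(2)*s^2 - 12*sqrt(2)*s + 24*s - 36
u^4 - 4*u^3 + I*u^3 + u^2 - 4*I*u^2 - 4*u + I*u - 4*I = (u - 4)*(u - I)*(u + I)^2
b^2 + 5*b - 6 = (b - 1)*(b + 6)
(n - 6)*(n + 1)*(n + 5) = n^3 - 31*n - 30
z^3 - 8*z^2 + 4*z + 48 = (z - 6)*(z - 4)*(z + 2)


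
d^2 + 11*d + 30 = (d + 5)*(d + 6)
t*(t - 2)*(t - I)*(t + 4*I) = t^4 - 2*t^3 + 3*I*t^3 + 4*t^2 - 6*I*t^2 - 8*t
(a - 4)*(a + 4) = a^2 - 16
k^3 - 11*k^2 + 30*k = k*(k - 6)*(k - 5)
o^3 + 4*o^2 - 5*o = o*(o - 1)*(o + 5)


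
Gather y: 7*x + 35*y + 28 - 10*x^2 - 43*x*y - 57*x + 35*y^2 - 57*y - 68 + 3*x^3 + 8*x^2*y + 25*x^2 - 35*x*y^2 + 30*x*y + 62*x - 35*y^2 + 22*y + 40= 3*x^3 + 15*x^2 - 35*x*y^2 + 12*x + y*(8*x^2 - 13*x)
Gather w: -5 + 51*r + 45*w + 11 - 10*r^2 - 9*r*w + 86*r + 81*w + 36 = -10*r^2 + 137*r + w*(126 - 9*r) + 42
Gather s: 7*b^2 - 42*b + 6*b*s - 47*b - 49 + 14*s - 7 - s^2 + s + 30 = 7*b^2 - 89*b - s^2 + s*(6*b + 15) - 26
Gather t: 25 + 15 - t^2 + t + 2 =-t^2 + t + 42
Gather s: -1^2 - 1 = -2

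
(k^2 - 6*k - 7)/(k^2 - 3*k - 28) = (k + 1)/(k + 4)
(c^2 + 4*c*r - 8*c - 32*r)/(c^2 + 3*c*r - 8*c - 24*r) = (c + 4*r)/(c + 3*r)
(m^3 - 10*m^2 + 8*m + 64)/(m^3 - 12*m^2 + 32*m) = (m + 2)/m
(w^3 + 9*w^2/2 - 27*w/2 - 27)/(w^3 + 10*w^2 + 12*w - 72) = (2*w^2 - 3*w - 9)/(2*(w^2 + 4*w - 12))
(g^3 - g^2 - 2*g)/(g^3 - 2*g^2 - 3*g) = (g - 2)/(g - 3)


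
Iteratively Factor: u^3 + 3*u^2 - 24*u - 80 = (u + 4)*(u^2 - u - 20) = (u - 5)*(u + 4)*(u + 4)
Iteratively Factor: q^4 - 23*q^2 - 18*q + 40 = (q - 1)*(q^3 + q^2 - 22*q - 40) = (q - 1)*(q + 2)*(q^2 - q - 20) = (q - 1)*(q + 2)*(q + 4)*(q - 5)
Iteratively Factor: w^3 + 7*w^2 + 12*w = (w)*(w^2 + 7*w + 12) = w*(w + 4)*(w + 3)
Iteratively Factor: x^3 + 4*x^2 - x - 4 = (x + 1)*(x^2 + 3*x - 4) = (x - 1)*(x + 1)*(x + 4)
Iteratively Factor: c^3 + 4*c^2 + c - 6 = (c + 3)*(c^2 + c - 2) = (c - 1)*(c + 3)*(c + 2)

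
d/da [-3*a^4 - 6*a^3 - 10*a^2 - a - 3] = -12*a^3 - 18*a^2 - 20*a - 1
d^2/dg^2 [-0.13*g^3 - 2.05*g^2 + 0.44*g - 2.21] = -0.78*g - 4.1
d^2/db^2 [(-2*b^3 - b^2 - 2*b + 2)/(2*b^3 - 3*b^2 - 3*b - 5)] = 2*(-16*b^6 - 60*b^5 - 54*b^4 - 175*b^3 - 147*b^2 + 54*b - 7)/(8*b^9 - 36*b^8 + 18*b^7 + 21*b^6 + 153*b^5 - 36*b^4 - 147*b^3 - 360*b^2 - 225*b - 125)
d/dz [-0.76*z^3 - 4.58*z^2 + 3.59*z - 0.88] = -2.28*z^2 - 9.16*z + 3.59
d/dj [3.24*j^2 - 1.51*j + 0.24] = 6.48*j - 1.51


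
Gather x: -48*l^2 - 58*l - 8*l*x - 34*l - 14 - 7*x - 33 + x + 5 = -48*l^2 - 92*l + x*(-8*l - 6) - 42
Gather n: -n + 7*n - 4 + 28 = 6*n + 24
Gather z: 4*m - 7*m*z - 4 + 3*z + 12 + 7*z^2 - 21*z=4*m + 7*z^2 + z*(-7*m - 18) + 8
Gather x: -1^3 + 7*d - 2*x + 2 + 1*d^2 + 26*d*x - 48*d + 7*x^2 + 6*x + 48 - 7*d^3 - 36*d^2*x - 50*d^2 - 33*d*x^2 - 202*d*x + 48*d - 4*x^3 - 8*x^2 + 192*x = -7*d^3 - 49*d^2 + 7*d - 4*x^3 + x^2*(-33*d - 1) + x*(-36*d^2 - 176*d + 196) + 49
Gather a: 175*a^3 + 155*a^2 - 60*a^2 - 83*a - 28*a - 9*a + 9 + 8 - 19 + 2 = 175*a^3 + 95*a^2 - 120*a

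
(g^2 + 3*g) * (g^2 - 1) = g^4 + 3*g^3 - g^2 - 3*g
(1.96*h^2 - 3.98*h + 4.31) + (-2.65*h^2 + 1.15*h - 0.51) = -0.69*h^2 - 2.83*h + 3.8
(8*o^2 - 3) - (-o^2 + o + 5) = 9*o^2 - o - 8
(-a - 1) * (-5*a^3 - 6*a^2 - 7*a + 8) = 5*a^4 + 11*a^3 + 13*a^2 - a - 8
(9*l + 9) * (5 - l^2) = -9*l^3 - 9*l^2 + 45*l + 45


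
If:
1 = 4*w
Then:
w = 1/4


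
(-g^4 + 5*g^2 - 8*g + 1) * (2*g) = -2*g^5 + 10*g^3 - 16*g^2 + 2*g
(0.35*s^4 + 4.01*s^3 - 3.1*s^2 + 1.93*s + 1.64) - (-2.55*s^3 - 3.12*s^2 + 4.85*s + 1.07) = 0.35*s^4 + 6.56*s^3 + 0.02*s^2 - 2.92*s + 0.57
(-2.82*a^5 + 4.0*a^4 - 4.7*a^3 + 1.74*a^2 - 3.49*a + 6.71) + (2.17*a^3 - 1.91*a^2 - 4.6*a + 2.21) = -2.82*a^5 + 4.0*a^4 - 2.53*a^3 - 0.17*a^2 - 8.09*a + 8.92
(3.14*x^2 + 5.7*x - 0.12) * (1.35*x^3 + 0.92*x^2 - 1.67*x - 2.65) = 4.239*x^5 + 10.5838*x^4 - 0.161799999999999*x^3 - 17.9504*x^2 - 14.9046*x + 0.318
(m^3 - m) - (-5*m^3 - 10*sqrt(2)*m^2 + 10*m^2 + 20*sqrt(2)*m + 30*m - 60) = 6*m^3 - 10*m^2 + 10*sqrt(2)*m^2 - 31*m - 20*sqrt(2)*m + 60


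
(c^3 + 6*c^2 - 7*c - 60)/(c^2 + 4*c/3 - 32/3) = 3*(c^2 + 2*c - 15)/(3*c - 8)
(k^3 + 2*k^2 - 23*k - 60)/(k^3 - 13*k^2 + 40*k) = (k^2 + 7*k + 12)/(k*(k - 8))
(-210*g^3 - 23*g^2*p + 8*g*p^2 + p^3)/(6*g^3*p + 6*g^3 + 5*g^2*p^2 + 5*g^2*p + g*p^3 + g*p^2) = (-210*g^3 - 23*g^2*p + 8*g*p^2 + p^3)/(g*(6*g^2*p + 6*g^2 + 5*g*p^2 + 5*g*p + p^3 + p^2))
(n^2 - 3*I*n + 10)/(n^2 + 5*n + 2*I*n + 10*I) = (n - 5*I)/(n + 5)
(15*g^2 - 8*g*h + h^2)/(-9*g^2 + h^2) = (-5*g + h)/(3*g + h)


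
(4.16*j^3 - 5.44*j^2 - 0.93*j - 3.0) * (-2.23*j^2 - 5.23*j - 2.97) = -9.2768*j^5 - 9.6256*j^4 + 18.1699*j^3 + 27.7107*j^2 + 18.4521*j + 8.91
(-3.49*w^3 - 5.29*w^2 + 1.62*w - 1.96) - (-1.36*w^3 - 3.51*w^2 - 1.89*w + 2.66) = -2.13*w^3 - 1.78*w^2 + 3.51*w - 4.62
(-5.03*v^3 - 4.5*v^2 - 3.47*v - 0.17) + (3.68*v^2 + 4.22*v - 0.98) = -5.03*v^3 - 0.82*v^2 + 0.75*v - 1.15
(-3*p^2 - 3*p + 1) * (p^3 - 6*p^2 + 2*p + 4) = -3*p^5 + 15*p^4 + 13*p^3 - 24*p^2 - 10*p + 4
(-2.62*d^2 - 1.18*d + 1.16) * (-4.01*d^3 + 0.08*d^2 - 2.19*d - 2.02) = 10.5062*d^5 + 4.5222*d^4 + 0.991800000000001*d^3 + 7.9694*d^2 - 0.1568*d - 2.3432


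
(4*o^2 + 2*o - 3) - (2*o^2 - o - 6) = 2*o^2 + 3*o + 3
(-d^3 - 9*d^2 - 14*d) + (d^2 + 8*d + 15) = -d^3 - 8*d^2 - 6*d + 15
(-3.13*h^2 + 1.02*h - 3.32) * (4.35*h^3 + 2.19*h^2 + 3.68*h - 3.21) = -13.6155*h^5 - 2.4177*h^4 - 23.7266*h^3 + 6.5301*h^2 - 15.4918*h + 10.6572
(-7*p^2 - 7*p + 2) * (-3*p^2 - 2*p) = 21*p^4 + 35*p^3 + 8*p^2 - 4*p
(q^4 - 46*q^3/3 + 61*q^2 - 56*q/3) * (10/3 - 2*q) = -2*q^5 + 34*q^4 - 1558*q^3/9 + 722*q^2/3 - 560*q/9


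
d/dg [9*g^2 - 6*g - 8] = 18*g - 6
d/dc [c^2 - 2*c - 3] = 2*c - 2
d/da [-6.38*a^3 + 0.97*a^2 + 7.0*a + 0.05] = -19.14*a^2 + 1.94*a + 7.0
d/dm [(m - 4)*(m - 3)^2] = (m - 3)*(3*m - 11)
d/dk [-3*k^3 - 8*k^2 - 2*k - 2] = -9*k^2 - 16*k - 2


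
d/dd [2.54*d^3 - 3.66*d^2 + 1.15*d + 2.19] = 7.62*d^2 - 7.32*d + 1.15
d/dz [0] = 0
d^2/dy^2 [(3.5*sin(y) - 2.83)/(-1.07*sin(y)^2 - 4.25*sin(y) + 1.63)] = (4.00715*sin(y)^5 - 28.876518*sin(y)^4 - 9.99647499999995*sin(y)^3 - 27.173435*sin(y)^2 + 30.284775*sin(y) + 63.612856)/(1.07*sin(y)^2 + 4.25*sin(y) - 1.63)^3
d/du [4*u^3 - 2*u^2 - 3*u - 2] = 12*u^2 - 4*u - 3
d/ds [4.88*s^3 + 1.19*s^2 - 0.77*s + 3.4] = 14.64*s^2 + 2.38*s - 0.77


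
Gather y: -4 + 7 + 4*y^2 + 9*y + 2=4*y^2 + 9*y + 5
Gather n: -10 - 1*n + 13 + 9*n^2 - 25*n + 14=9*n^2 - 26*n + 17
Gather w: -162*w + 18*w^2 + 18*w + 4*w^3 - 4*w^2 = 4*w^3 + 14*w^2 - 144*w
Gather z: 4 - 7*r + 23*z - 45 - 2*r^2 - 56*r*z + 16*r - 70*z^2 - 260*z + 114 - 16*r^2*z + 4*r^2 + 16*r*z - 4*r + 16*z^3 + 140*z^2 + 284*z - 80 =2*r^2 + 5*r + 16*z^3 + 70*z^2 + z*(-16*r^2 - 40*r + 47) - 7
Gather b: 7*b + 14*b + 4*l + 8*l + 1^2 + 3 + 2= 21*b + 12*l + 6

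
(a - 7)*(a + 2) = a^2 - 5*a - 14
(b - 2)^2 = b^2 - 4*b + 4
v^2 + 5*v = v*(v + 5)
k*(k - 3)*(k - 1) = k^3 - 4*k^2 + 3*k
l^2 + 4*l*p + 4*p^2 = (l + 2*p)^2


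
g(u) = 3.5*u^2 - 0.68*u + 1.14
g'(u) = 7.0*u - 0.68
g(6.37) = 138.83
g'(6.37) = 43.91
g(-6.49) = 152.97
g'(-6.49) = -46.11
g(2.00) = 13.78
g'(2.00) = 13.32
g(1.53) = 8.29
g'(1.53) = 10.03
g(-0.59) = 2.76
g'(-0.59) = -4.81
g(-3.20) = 39.16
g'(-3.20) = -23.08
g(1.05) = 4.28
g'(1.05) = 6.67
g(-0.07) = 1.20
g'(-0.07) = -1.17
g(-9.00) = 290.76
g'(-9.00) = -63.68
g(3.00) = 30.60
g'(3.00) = 20.32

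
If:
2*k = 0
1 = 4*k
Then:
No Solution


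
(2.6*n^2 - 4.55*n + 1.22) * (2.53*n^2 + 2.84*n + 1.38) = 6.578*n^4 - 4.1275*n^3 - 6.2474*n^2 - 2.8142*n + 1.6836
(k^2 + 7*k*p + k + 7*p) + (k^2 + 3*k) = 2*k^2 + 7*k*p + 4*k + 7*p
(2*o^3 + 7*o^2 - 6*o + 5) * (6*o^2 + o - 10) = 12*o^5 + 44*o^4 - 49*o^3 - 46*o^2 + 65*o - 50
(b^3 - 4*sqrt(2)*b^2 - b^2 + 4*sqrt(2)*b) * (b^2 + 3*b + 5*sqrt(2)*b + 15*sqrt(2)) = b^5 + sqrt(2)*b^4 + 2*b^4 - 43*b^3 + 2*sqrt(2)*b^3 - 80*b^2 - 3*sqrt(2)*b^2 + 120*b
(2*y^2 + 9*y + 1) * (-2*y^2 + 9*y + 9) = -4*y^4 + 97*y^2 + 90*y + 9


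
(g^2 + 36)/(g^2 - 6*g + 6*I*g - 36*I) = (g - 6*I)/(g - 6)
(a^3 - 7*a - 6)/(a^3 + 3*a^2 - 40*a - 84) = (a^2 - 2*a - 3)/(a^2 + a - 42)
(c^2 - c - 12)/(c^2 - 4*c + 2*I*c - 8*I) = (c + 3)/(c + 2*I)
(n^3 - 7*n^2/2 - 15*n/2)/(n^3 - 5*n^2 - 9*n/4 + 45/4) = 2*n/(2*n - 3)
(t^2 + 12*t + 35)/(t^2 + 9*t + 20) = (t + 7)/(t + 4)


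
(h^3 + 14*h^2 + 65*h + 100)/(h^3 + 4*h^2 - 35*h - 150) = (h + 4)/(h - 6)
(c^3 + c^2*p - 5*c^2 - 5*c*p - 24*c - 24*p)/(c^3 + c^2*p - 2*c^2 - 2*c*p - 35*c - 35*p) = (c^2 - 5*c - 24)/(c^2 - 2*c - 35)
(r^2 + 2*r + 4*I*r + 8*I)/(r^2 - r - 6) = (r + 4*I)/(r - 3)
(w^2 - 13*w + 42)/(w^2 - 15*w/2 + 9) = 2*(w - 7)/(2*w - 3)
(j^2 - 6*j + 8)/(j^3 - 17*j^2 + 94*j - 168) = (j - 2)/(j^2 - 13*j + 42)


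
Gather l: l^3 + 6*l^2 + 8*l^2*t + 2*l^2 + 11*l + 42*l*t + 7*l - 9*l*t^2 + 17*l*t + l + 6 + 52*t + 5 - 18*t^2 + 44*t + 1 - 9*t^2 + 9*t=l^3 + l^2*(8*t + 8) + l*(-9*t^2 + 59*t + 19) - 27*t^2 + 105*t + 12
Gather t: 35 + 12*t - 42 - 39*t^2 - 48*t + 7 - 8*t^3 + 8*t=-8*t^3 - 39*t^2 - 28*t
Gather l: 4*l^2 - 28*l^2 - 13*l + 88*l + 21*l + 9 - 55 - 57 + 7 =-24*l^2 + 96*l - 96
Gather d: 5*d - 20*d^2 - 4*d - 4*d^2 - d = -24*d^2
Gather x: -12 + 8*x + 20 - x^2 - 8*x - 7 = 1 - x^2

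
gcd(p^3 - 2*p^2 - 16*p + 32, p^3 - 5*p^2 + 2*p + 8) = p^2 - 6*p + 8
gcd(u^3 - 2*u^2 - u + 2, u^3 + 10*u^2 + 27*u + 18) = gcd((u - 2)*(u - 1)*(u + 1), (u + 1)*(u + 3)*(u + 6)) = u + 1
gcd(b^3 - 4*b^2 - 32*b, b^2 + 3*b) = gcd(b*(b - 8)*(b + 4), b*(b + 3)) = b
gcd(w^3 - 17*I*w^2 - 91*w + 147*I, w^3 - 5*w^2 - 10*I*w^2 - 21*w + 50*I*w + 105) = w^2 - 10*I*w - 21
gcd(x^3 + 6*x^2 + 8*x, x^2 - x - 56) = 1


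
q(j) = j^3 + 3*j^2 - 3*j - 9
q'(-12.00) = 357.00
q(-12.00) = -1269.00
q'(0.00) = -3.00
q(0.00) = -9.00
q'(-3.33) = 10.29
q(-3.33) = -2.67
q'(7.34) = 202.67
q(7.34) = 526.05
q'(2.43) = 29.29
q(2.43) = 15.77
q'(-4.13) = 23.39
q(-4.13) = -15.88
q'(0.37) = -0.37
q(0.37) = -9.65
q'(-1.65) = -4.73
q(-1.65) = -0.37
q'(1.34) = 10.43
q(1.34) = -5.23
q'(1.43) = 11.71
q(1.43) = -4.23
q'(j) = 3*j^2 + 6*j - 3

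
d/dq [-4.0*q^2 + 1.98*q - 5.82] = 1.98 - 8.0*q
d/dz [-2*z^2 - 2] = -4*z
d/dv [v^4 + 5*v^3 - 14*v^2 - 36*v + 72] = 4*v^3 + 15*v^2 - 28*v - 36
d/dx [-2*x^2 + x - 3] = 1 - 4*x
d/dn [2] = 0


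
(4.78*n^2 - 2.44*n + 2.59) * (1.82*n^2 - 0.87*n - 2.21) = 8.6996*n^4 - 8.5994*n^3 - 3.7272*n^2 + 3.1391*n - 5.7239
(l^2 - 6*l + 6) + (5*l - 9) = l^2 - l - 3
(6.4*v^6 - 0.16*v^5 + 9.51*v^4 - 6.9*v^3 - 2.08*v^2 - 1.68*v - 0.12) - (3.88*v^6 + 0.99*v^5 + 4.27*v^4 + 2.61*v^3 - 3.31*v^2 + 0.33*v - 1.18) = 2.52*v^6 - 1.15*v^5 + 5.24*v^4 - 9.51*v^3 + 1.23*v^2 - 2.01*v + 1.06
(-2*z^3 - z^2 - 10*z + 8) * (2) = -4*z^3 - 2*z^2 - 20*z + 16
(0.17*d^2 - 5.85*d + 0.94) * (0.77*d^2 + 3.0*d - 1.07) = 0.1309*d^4 - 3.9945*d^3 - 17.0081*d^2 + 9.0795*d - 1.0058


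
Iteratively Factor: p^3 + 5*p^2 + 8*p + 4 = (p + 2)*(p^2 + 3*p + 2) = (p + 2)^2*(p + 1)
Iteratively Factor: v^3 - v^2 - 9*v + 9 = (v - 1)*(v^2 - 9) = (v - 1)*(v + 3)*(v - 3)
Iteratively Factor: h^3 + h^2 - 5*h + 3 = (h - 1)*(h^2 + 2*h - 3) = (h - 1)*(h + 3)*(h - 1)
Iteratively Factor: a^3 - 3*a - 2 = (a - 2)*(a^2 + 2*a + 1) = (a - 2)*(a + 1)*(a + 1)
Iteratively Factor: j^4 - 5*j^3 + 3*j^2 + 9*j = (j - 3)*(j^3 - 2*j^2 - 3*j) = j*(j - 3)*(j^2 - 2*j - 3) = j*(j - 3)^2*(j + 1)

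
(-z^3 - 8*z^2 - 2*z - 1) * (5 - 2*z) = 2*z^4 + 11*z^3 - 36*z^2 - 8*z - 5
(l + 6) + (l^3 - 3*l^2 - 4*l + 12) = l^3 - 3*l^2 - 3*l + 18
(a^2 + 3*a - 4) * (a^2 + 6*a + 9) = a^4 + 9*a^3 + 23*a^2 + 3*a - 36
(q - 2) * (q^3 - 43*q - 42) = q^4 - 2*q^3 - 43*q^2 + 44*q + 84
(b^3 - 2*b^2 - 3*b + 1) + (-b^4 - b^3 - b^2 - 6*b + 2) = -b^4 - 3*b^2 - 9*b + 3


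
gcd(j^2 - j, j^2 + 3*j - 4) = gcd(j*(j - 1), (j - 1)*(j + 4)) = j - 1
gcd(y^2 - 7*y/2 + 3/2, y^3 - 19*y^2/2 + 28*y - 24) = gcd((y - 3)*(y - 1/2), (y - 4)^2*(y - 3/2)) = 1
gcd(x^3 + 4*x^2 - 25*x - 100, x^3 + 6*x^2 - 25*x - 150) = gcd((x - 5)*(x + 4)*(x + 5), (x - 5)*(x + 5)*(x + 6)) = x^2 - 25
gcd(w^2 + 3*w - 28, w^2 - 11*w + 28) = w - 4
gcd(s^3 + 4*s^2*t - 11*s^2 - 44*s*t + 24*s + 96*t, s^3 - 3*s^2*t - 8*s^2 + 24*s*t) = s - 8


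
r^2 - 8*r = r*(r - 8)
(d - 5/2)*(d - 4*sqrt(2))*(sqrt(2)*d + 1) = sqrt(2)*d^3 - 7*d^2 - 5*sqrt(2)*d^2/2 - 4*sqrt(2)*d + 35*d/2 + 10*sqrt(2)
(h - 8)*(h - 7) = h^2 - 15*h + 56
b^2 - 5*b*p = b*(b - 5*p)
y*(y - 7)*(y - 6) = y^3 - 13*y^2 + 42*y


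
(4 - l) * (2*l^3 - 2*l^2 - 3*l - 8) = -2*l^4 + 10*l^3 - 5*l^2 - 4*l - 32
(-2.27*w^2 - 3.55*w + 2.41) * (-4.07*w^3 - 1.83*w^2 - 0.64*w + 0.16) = 9.2389*w^5 + 18.6026*w^4 - 1.8594*w^3 - 2.5015*w^2 - 2.1104*w + 0.3856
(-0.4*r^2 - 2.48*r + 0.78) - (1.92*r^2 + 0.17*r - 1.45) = -2.32*r^2 - 2.65*r + 2.23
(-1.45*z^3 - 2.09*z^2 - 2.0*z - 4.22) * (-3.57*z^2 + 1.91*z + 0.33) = 5.1765*z^5 + 4.6918*z^4 + 2.6696*z^3 + 10.5557*z^2 - 8.7202*z - 1.3926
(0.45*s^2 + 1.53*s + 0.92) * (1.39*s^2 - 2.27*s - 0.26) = 0.6255*s^4 + 1.1052*s^3 - 2.3113*s^2 - 2.4862*s - 0.2392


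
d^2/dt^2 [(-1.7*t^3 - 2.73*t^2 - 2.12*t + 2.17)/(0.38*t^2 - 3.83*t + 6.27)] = (2.22044604925031e-16*t^5 - 50.33216*t^3 + 285.850896*t^2 - 389.634216*t - 263.145676)/(0.054872*t^6 - 1.659156*t^5 + 19.43871*t^4 - 110.934035*t^3 + 320.738715*t^2 - 451.705221*t + 246.491883)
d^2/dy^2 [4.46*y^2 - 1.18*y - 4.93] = 8.92000000000000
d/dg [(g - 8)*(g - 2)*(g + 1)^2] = 4*g^3 - 24*g^2 - 6*g + 22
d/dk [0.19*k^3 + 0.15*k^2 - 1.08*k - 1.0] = 0.57*k^2 + 0.3*k - 1.08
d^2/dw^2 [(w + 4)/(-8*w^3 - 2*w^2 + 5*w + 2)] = 2*(-(w + 4)*(24*w^2 + 4*w - 5)^2 + (24*w^2 + 4*w + 2*(w + 4)*(12*w + 1) - 5)*(8*w^3 + 2*w^2 - 5*w - 2))/(8*w^3 + 2*w^2 - 5*w - 2)^3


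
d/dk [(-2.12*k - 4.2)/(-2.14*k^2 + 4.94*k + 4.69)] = (-4.5368*k^2 - 17.976*k + 10.8052)/(4.5796*k^4 - 21.1432*k^3 + 4.3304*k^2 + 46.3372*k + 21.9961)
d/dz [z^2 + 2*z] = 2*z + 2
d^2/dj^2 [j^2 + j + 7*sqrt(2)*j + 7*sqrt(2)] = 2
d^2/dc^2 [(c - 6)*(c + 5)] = 2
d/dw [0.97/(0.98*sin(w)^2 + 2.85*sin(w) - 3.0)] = -(1.9012*sin(w) + 2.7645)*cos(w)/(0.98*sin(w)^2 + 2.85*sin(w) - 3.0)^2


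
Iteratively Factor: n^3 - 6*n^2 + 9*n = (n - 3)*(n^2 - 3*n) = (n - 3)^2*(n)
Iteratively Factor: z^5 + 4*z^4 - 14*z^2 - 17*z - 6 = (z + 1)*(z^4 + 3*z^3 - 3*z^2 - 11*z - 6) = (z - 2)*(z + 1)*(z^3 + 5*z^2 + 7*z + 3) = (z - 2)*(z + 1)^2*(z^2 + 4*z + 3) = (z - 2)*(z + 1)^2*(z + 3)*(z + 1)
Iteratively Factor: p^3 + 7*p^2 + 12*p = (p)*(p^2 + 7*p + 12) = p*(p + 3)*(p + 4)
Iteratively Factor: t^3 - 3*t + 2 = (t - 1)*(t^2 + t - 2) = (t - 1)*(t + 2)*(t - 1)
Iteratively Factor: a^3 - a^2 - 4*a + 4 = (a - 2)*(a^2 + a - 2) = (a - 2)*(a + 2)*(a - 1)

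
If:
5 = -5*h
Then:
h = -1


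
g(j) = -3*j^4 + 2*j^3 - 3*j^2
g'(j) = -12*j^3 + 6*j^2 - 6*j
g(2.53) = -109.73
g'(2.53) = -171.11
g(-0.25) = -0.23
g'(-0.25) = 2.06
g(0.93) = -3.23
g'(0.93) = -10.04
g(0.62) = -1.12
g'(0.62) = -4.27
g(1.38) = -11.34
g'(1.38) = -28.39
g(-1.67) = -41.02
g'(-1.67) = 82.64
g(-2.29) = -122.25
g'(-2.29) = 189.31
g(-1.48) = -27.45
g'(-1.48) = 60.92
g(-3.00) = -324.00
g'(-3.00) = 396.00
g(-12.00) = -66096.00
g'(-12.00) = 21672.00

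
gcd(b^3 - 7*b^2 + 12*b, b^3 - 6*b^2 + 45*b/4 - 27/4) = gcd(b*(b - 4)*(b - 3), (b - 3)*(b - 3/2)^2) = b - 3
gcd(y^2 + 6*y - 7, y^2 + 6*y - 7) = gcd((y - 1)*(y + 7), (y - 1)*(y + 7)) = y^2 + 6*y - 7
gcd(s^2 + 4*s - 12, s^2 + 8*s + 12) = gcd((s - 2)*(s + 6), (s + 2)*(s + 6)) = s + 6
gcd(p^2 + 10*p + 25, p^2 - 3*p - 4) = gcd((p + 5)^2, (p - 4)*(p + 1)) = 1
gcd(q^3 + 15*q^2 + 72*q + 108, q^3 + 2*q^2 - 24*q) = q + 6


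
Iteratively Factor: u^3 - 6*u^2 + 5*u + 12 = (u - 4)*(u^2 - 2*u - 3) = (u - 4)*(u + 1)*(u - 3)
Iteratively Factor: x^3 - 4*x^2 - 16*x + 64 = (x + 4)*(x^2 - 8*x + 16) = (x - 4)*(x + 4)*(x - 4)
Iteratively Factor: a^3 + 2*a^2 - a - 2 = (a + 1)*(a^2 + a - 2) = (a + 1)*(a + 2)*(a - 1)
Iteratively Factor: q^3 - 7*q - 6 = (q + 2)*(q^2 - 2*q - 3) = (q + 1)*(q + 2)*(q - 3)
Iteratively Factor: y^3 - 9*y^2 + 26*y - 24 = (y - 3)*(y^2 - 6*y + 8) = (y - 4)*(y - 3)*(y - 2)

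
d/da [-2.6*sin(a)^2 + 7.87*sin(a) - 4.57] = (7.87 - 5.2*sin(a))*cos(a)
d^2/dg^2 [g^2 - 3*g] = 2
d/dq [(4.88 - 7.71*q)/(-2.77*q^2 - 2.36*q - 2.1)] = (-21.3567*q^2 + 27.0352*q + 27.7078)/(7.6729*q^4 + 13.0744*q^3 + 17.2036*q^2 + 9.912*q + 4.41)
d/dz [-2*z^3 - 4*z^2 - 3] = 2*z*(-3*z - 4)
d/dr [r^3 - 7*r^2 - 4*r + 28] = 3*r^2 - 14*r - 4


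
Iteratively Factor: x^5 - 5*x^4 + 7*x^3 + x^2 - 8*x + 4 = (x - 1)*(x^4 - 4*x^3 + 3*x^2 + 4*x - 4) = (x - 2)*(x - 1)*(x^3 - 2*x^2 - x + 2) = (x - 2)^2*(x - 1)*(x^2 - 1) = (x - 2)^2*(x - 1)^2*(x + 1)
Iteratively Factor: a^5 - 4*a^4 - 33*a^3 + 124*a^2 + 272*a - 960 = (a + 4)*(a^4 - 8*a^3 - a^2 + 128*a - 240) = (a + 4)^2*(a^3 - 12*a^2 + 47*a - 60) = (a - 3)*(a + 4)^2*(a^2 - 9*a + 20) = (a - 4)*(a - 3)*(a + 4)^2*(a - 5)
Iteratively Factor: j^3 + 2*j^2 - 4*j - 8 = (j + 2)*(j^2 - 4) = (j + 2)^2*(j - 2)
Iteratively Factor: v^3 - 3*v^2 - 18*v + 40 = (v + 4)*(v^2 - 7*v + 10) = (v - 5)*(v + 4)*(v - 2)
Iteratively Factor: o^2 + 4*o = (o + 4)*(o)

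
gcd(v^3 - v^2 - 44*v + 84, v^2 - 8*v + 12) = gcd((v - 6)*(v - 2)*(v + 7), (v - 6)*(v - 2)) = v^2 - 8*v + 12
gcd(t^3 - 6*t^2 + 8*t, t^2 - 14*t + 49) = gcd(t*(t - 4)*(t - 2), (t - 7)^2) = 1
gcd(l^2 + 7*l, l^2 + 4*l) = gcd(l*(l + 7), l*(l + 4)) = l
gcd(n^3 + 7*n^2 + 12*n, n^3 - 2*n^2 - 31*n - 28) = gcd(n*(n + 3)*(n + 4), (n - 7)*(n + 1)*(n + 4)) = n + 4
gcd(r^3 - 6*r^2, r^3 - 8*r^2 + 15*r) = r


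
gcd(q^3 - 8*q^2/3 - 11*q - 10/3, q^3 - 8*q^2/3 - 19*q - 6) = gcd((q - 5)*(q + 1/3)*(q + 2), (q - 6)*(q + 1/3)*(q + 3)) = q + 1/3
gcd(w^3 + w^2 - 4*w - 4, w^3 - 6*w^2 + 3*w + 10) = w^2 - w - 2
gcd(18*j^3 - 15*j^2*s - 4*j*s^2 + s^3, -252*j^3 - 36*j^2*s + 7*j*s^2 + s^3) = -6*j + s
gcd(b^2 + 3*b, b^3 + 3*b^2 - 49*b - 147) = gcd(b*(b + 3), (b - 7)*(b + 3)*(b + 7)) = b + 3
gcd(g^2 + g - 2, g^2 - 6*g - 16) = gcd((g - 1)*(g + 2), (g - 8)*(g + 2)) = g + 2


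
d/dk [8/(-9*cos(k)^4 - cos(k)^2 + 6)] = -(1280*sin(2*k) + 576*sin(4*k))/(9*(cos(2*k) - 1)^2 + 38*cos(2*k) - 22)^2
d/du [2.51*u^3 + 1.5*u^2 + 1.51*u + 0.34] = 7.53*u^2 + 3.0*u + 1.51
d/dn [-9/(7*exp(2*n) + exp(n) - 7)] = (126*exp(n) + 9)*exp(n)/(7*exp(2*n) + exp(n) - 7)^2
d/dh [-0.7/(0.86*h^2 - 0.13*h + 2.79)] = (1.204*h - 0.091)/(0.86*h^2 - 0.13*h + 2.79)^2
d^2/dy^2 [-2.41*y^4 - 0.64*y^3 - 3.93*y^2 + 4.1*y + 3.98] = -28.92*y^2 - 3.84*y - 7.86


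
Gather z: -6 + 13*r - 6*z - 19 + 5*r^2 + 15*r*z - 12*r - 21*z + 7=5*r^2 + r + z*(15*r - 27) - 18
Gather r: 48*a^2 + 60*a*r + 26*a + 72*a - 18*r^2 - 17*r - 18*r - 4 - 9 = 48*a^2 + 98*a - 18*r^2 + r*(60*a - 35) - 13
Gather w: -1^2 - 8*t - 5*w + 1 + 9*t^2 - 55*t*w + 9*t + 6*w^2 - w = 9*t^2 + t + 6*w^2 + w*(-55*t - 6)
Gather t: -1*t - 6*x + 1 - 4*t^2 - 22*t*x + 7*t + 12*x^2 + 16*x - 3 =-4*t^2 + t*(6 - 22*x) + 12*x^2 + 10*x - 2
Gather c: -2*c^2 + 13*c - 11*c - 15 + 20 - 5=-2*c^2 + 2*c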